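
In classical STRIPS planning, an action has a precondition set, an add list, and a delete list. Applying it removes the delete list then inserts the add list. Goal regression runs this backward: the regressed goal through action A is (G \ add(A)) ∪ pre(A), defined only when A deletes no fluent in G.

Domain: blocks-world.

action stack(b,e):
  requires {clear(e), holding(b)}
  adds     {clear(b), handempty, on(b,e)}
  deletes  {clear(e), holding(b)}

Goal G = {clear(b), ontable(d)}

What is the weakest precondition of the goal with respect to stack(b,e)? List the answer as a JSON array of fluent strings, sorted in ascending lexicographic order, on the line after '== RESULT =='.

Regress:
  G ∩ del = {}  (empty — regression defined)
  G \ add = {clear(b), ontable(d)} \ {clear(b), handempty, on(b,e)} = {ontable(d)}
  ∪ pre   = {ontable(d)} ∪ {clear(e), holding(b)}
          = {clear(e), holding(b), ontable(d)}

== RESULT ==
["clear(e)", "holding(b)", "ontable(d)"]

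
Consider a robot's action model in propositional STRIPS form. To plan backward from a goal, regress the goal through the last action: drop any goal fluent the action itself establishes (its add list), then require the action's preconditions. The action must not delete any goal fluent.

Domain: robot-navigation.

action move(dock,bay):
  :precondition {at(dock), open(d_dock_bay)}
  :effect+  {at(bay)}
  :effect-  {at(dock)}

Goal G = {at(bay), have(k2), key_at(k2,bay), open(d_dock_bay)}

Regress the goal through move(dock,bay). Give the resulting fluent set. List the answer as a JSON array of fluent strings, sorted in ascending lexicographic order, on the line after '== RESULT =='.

Compute (G \ add) ∪ pre:
  G ∩ del = {}  (empty — regression defined)
  G \ add = {at(bay), have(k2), key_at(k2,bay), open(d_dock_bay)} \ {at(bay)} = {have(k2), key_at(k2,bay), open(d_dock_bay)}
  ∪ pre   = {have(k2), key_at(k2,bay), open(d_dock_bay)} ∪ {at(dock), open(d_dock_bay)}
          = {at(dock), have(k2), key_at(k2,bay), open(d_dock_bay)}

== RESULT ==
["at(dock)", "have(k2)", "key_at(k2,bay)", "open(d_dock_bay)"]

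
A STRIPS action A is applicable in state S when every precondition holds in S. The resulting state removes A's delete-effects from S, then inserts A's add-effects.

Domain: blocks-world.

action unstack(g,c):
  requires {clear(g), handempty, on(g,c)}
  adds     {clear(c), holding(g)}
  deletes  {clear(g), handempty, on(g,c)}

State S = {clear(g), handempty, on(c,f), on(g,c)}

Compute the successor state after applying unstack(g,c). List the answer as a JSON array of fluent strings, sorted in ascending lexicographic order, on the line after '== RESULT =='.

Progress:
  pre ⊆ S: {clear(g), handempty, on(g,c)} ⊆ S  — applicable
  S \ del = {on(c,f)}
  ∪ add   = {clear(c), holding(g), on(c,f)}

== RESULT ==
["clear(c)", "holding(g)", "on(c,f)"]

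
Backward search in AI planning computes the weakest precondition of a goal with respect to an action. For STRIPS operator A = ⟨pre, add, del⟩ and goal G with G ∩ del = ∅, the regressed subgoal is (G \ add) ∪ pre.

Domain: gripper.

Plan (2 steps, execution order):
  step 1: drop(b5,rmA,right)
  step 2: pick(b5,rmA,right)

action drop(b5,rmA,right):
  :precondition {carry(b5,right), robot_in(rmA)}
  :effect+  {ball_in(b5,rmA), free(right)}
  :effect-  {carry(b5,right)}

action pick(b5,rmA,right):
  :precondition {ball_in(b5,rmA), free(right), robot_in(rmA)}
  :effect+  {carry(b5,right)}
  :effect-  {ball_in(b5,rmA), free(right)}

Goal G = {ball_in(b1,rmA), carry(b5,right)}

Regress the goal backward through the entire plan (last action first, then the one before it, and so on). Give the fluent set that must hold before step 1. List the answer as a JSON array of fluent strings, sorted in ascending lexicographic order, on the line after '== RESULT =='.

Work backward from the goal:
  through step 2 (pick(b5,rmA,right)): drop {carry(b5,right)}, keep {ball_in(b1,rmA)}, require {ball_in(b5,rmA), free(right), robot_in(rmA)}
    → {ball_in(b1,rmA), ball_in(b5,rmA), free(right), robot_in(rmA)}
  through step 1 (drop(b5,rmA,right)): drop {ball_in(b5,rmA), free(right)}, keep {ball_in(b1,rmA), robot_in(rmA)}, require {carry(b5,right), robot_in(rmA)}
    → {ball_in(b1,rmA), carry(b5,right), robot_in(rmA)}

== RESULT ==
["ball_in(b1,rmA)", "carry(b5,right)", "robot_in(rmA)"]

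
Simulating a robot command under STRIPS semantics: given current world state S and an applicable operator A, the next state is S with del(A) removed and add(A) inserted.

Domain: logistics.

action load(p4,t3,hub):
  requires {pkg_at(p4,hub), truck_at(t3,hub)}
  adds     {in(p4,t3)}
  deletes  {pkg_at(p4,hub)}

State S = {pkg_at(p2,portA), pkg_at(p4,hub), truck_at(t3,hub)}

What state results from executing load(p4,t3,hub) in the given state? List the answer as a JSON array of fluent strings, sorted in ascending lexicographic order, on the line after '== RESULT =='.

Compute (S \ del) ∪ add:
  pre ⊆ S: {pkg_at(p4,hub), truck_at(t3,hub)} ⊆ S  — applicable
  S \ del = {pkg_at(p2,portA), truck_at(t3,hub)}
  ∪ add   = {in(p4,t3), pkg_at(p2,portA), truck_at(t3,hub)}

== RESULT ==
["in(p4,t3)", "pkg_at(p2,portA)", "truck_at(t3,hub)"]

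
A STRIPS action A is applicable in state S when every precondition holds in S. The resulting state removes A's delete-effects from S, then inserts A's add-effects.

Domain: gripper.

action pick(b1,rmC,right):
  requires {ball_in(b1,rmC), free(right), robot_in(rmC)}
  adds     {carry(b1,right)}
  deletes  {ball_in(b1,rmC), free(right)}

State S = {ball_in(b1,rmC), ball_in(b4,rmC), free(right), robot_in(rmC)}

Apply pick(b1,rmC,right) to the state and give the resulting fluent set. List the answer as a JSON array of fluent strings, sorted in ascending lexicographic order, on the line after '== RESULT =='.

Compute (S \ del) ∪ add:
  pre ⊆ S: {ball_in(b1,rmC), free(right), robot_in(rmC)} ⊆ S  — applicable
  S \ del = {ball_in(b4,rmC), robot_in(rmC)}
  ∪ add   = {ball_in(b4,rmC), carry(b1,right), robot_in(rmC)}

== RESULT ==
["ball_in(b4,rmC)", "carry(b1,right)", "robot_in(rmC)"]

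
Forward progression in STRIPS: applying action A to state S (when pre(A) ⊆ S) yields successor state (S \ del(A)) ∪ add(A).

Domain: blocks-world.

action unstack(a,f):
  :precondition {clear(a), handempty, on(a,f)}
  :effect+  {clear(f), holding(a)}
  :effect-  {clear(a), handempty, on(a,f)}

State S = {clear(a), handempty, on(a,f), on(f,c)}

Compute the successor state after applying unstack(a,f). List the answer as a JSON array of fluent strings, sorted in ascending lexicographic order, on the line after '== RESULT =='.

Compute (S \ del) ∪ add:
  pre ⊆ S: {clear(a), handempty, on(a,f)} ⊆ S  — applicable
  S \ del = {on(f,c)}
  ∪ add   = {clear(f), holding(a), on(f,c)}

== RESULT ==
["clear(f)", "holding(a)", "on(f,c)"]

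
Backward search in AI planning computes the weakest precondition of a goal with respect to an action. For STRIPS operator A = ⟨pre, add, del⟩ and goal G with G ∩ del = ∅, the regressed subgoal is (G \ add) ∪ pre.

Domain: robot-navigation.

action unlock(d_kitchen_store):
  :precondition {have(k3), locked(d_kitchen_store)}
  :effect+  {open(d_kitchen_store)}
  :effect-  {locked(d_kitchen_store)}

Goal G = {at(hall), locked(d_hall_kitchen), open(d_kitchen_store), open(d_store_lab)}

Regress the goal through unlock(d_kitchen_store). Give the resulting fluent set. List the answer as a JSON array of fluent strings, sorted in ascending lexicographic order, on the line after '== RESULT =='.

Compute (G \ add) ∪ pre:
  G ∩ del = {}  (empty — regression defined)
  G \ add = {at(hall), locked(d_hall_kitchen), open(d_kitchen_store), open(d_store_lab)} \ {open(d_kitchen_store)} = {at(hall), locked(d_hall_kitchen), open(d_store_lab)}
  ∪ pre   = {at(hall), locked(d_hall_kitchen), open(d_store_lab)} ∪ {have(k3), locked(d_kitchen_store)}
          = {at(hall), have(k3), locked(d_hall_kitchen), locked(d_kitchen_store), open(d_store_lab)}

== RESULT ==
["at(hall)", "have(k3)", "locked(d_hall_kitchen)", "locked(d_kitchen_store)", "open(d_store_lab)"]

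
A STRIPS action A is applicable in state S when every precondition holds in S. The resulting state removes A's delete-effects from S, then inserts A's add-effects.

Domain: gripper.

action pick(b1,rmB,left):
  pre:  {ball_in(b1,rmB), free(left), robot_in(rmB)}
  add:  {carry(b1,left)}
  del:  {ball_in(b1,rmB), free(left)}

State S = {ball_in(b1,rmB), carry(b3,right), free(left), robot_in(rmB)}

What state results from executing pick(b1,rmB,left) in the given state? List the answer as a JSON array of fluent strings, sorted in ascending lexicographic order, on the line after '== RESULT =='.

Compute (S \ del) ∪ add:
  pre ⊆ S: {ball_in(b1,rmB), free(left), robot_in(rmB)} ⊆ S  — applicable
  S \ del = {carry(b3,right), robot_in(rmB)}
  ∪ add   = {carry(b1,left), carry(b3,right), robot_in(rmB)}

== RESULT ==
["carry(b1,left)", "carry(b3,right)", "robot_in(rmB)"]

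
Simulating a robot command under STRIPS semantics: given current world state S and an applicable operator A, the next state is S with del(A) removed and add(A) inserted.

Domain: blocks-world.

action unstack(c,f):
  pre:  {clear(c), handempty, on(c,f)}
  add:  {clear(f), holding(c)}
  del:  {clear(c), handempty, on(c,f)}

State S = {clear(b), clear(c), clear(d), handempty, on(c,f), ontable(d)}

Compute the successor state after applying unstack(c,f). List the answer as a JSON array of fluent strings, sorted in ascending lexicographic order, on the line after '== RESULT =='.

Compute (S \ del) ∪ add:
  pre ⊆ S: {clear(c), handempty, on(c,f)} ⊆ S  — applicable
  S \ del = {clear(b), clear(d), ontable(d)}
  ∪ add   = {clear(b), clear(d), clear(f), holding(c), ontable(d)}

== RESULT ==
["clear(b)", "clear(d)", "clear(f)", "holding(c)", "ontable(d)"]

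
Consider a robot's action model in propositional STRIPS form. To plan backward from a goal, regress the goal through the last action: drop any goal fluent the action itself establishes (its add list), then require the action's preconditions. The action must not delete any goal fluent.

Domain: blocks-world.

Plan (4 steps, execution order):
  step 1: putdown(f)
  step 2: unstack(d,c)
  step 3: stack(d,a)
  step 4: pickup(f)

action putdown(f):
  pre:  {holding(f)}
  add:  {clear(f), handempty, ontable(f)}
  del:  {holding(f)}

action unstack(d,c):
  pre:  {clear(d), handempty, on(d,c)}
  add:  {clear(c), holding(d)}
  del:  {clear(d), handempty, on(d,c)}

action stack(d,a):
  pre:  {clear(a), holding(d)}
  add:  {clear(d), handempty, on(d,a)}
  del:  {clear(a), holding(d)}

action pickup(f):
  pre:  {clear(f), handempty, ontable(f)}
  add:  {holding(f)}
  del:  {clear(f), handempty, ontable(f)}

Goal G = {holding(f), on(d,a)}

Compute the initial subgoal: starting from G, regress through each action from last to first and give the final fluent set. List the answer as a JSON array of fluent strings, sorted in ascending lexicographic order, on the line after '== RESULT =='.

Regress step by step:
  through step 4 (pickup(f)): drop {holding(f)}, keep {on(d,a)}, require {clear(f), handempty, ontable(f)}
    → {clear(f), handempty, on(d,a), ontable(f)}
  through step 3 (stack(d,a)): drop {handempty, on(d,a)}, keep {clear(f), ontable(f)}, require {clear(a), holding(d)}
    → {clear(a), clear(f), holding(d), ontable(f)}
  through step 2 (unstack(d,c)): drop {holding(d)}, keep {clear(a), clear(f), ontable(f)}, require {clear(d), handempty, on(d,c)}
    → {clear(a), clear(d), clear(f), handempty, on(d,c), ontable(f)}
  through step 1 (putdown(f)): drop {clear(f), handempty, ontable(f)}, keep {clear(a), clear(d), on(d,c)}, require {holding(f)}
    → {clear(a), clear(d), holding(f), on(d,c)}

== RESULT ==
["clear(a)", "clear(d)", "holding(f)", "on(d,c)"]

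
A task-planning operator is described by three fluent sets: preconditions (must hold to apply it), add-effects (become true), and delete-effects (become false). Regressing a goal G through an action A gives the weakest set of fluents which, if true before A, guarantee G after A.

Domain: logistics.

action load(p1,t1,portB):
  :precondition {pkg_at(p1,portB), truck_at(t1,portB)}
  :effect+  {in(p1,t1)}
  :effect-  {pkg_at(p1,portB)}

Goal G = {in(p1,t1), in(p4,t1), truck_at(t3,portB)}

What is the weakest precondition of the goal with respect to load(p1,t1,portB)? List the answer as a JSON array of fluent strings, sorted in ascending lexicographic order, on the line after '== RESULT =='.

Compute (G \ add) ∪ pre:
  G ∩ del = {}  (empty — regression defined)
  G \ add = {in(p1,t1), in(p4,t1), truck_at(t3,portB)} \ {in(p1,t1)} = {in(p4,t1), truck_at(t3,portB)}
  ∪ pre   = {in(p4,t1), truck_at(t3,portB)} ∪ {pkg_at(p1,portB), truck_at(t1,portB)}
          = {in(p4,t1), pkg_at(p1,portB), truck_at(t1,portB), truck_at(t3,portB)}

== RESULT ==
["in(p4,t1)", "pkg_at(p1,portB)", "truck_at(t1,portB)", "truck_at(t3,portB)"]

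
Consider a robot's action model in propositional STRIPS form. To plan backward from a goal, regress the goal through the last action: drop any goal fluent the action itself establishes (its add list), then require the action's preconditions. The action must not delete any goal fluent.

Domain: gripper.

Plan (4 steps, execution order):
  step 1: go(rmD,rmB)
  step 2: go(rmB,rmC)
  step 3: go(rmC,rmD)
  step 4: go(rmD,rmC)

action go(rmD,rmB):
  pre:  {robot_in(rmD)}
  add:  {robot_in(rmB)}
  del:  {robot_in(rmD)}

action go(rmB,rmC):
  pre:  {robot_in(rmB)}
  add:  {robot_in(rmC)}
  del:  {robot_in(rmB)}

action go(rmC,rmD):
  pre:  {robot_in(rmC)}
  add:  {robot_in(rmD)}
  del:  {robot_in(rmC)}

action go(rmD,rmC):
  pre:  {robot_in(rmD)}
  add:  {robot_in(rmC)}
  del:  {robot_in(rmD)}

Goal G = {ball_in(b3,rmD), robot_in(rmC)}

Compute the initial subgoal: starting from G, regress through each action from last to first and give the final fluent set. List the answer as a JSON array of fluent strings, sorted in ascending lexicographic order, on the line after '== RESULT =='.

Work backward from the goal:
  through step 4 (go(rmD,rmC)): drop {robot_in(rmC)}, keep {ball_in(b3,rmD)}, require {robot_in(rmD)}
    → {ball_in(b3,rmD), robot_in(rmD)}
  through step 3 (go(rmC,rmD)): drop {robot_in(rmD)}, keep {ball_in(b3,rmD)}, require {robot_in(rmC)}
    → {ball_in(b3,rmD), robot_in(rmC)}
  through step 2 (go(rmB,rmC)): drop {robot_in(rmC)}, keep {ball_in(b3,rmD)}, require {robot_in(rmB)}
    → {ball_in(b3,rmD), robot_in(rmB)}
  through step 1 (go(rmD,rmB)): drop {robot_in(rmB)}, keep {ball_in(b3,rmD)}, require {robot_in(rmD)}
    → {ball_in(b3,rmD), robot_in(rmD)}

== RESULT ==
["ball_in(b3,rmD)", "robot_in(rmD)"]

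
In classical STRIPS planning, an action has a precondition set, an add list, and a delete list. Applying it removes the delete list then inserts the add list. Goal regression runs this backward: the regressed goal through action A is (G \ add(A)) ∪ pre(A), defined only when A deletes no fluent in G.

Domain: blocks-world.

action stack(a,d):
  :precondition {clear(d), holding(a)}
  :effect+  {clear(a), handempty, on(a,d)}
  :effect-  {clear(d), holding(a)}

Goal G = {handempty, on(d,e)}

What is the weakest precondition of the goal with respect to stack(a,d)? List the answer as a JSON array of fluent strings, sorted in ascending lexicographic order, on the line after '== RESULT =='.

Compute (G \ add) ∪ pre:
  G ∩ del = {}  (empty — regression defined)
  G \ add = {handempty, on(d,e)} \ {clear(a), handempty, on(a,d)} = {on(d,e)}
  ∪ pre   = {on(d,e)} ∪ {clear(d), holding(a)}
          = {clear(d), holding(a), on(d,e)}

== RESULT ==
["clear(d)", "holding(a)", "on(d,e)"]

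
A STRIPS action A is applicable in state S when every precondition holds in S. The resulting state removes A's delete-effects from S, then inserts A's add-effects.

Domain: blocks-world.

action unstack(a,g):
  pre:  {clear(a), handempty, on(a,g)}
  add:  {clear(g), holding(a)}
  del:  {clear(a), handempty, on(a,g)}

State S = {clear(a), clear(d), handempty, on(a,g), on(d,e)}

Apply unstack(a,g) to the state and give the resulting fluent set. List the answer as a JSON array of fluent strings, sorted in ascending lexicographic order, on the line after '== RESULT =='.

Progress:
  pre ⊆ S: {clear(a), handempty, on(a,g)} ⊆ S  — applicable
  S \ del = {clear(d), on(d,e)}
  ∪ add   = {clear(d), clear(g), holding(a), on(d,e)}

== RESULT ==
["clear(d)", "clear(g)", "holding(a)", "on(d,e)"]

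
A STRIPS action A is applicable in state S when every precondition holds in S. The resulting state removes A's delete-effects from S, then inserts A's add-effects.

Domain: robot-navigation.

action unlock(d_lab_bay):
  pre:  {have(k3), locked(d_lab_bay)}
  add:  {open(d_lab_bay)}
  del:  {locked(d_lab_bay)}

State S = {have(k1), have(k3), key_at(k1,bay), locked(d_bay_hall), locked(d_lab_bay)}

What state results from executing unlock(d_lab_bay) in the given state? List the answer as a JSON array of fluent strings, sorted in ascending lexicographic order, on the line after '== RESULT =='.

Compute (S \ del) ∪ add:
  pre ⊆ S: {have(k3), locked(d_lab_bay)} ⊆ S  — applicable
  S \ del = {have(k1), have(k3), key_at(k1,bay), locked(d_bay_hall)}
  ∪ add   = {have(k1), have(k3), key_at(k1,bay), locked(d_bay_hall), open(d_lab_bay)}

== RESULT ==
["have(k1)", "have(k3)", "key_at(k1,bay)", "locked(d_bay_hall)", "open(d_lab_bay)"]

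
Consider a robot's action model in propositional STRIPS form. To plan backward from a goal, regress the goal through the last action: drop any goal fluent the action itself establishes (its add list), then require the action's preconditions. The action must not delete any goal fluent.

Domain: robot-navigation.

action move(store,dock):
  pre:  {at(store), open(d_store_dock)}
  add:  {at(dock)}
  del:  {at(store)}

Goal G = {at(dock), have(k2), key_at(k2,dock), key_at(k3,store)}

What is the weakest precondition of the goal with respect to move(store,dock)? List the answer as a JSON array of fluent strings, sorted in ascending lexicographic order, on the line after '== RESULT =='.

Regress:
  G ∩ del = {}  (empty — regression defined)
  G \ add = {at(dock), have(k2), key_at(k2,dock), key_at(k3,store)} \ {at(dock)} = {have(k2), key_at(k2,dock), key_at(k3,store)}
  ∪ pre   = {have(k2), key_at(k2,dock), key_at(k3,store)} ∪ {at(store), open(d_store_dock)}
          = {at(store), have(k2), key_at(k2,dock), key_at(k3,store), open(d_store_dock)}

== RESULT ==
["at(store)", "have(k2)", "key_at(k2,dock)", "key_at(k3,store)", "open(d_store_dock)"]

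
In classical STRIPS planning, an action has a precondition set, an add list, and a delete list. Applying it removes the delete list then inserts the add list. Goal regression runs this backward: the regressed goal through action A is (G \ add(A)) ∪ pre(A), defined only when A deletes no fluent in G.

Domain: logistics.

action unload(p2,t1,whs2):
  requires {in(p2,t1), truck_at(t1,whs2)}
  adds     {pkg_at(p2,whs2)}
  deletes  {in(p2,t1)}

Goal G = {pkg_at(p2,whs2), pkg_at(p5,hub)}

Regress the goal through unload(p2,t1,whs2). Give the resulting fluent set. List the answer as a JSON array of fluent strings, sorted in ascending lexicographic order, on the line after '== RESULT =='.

Regress:
  G ∩ del = {}  (empty — regression defined)
  G \ add = {pkg_at(p2,whs2), pkg_at(p5,hub)} \ {pkg_at(p2,whs2)} = {pkg_at(p5,hub)}
  ∪ pre   = {pkg_at(p5,hub)} ∪ {in(p2,t1), truck_at(t1,whs2)}
          = {in(p2,t1), pkg_at(p5,hub), truck_at(t1,whs2)}

== RESULT ==
["in(p2,t1)", "pkg_at(p5,hub)", "truck_at(t1,whs2)"]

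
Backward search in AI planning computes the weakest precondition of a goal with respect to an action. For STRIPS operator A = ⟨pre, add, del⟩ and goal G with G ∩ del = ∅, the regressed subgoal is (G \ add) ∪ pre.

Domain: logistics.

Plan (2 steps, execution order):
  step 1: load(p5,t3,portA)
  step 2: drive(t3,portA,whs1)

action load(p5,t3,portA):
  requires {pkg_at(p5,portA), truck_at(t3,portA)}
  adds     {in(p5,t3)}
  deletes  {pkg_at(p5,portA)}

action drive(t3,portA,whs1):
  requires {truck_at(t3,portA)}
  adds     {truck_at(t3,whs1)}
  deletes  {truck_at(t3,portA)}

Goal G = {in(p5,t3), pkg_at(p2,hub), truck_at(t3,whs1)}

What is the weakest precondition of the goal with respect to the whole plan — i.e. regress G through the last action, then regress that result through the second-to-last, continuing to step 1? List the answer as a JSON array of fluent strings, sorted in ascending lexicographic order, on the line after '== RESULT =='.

Work backward from the goal:
  through step 2 (drive(t3,portA,whs1)): drop {truck_at(t3,whs1)}, keep {in(p5,t3), pkg_at(p2,hub)}, require {truck_at(t3,portA)}
    → {in(p5,t3), pkg_at(p2,hub), truck_at(t3,portA)}
  through step 1 (load(p5,t3,portA)): drop {in(p5,t3)}, keep {pkg_at(p2,hub), truck_at(t3,portA)}, require {pkg_at(p5,portA), truck_at(t3,portA)}
    → {pkg_at(p2,hub), pkg_at(p5,portA), truck_at(t3,portA)}

== RESULT ==
["pkg_at(p2,hub)", "pkg_at(p5,portA)", "truck_at(t3,portA)"]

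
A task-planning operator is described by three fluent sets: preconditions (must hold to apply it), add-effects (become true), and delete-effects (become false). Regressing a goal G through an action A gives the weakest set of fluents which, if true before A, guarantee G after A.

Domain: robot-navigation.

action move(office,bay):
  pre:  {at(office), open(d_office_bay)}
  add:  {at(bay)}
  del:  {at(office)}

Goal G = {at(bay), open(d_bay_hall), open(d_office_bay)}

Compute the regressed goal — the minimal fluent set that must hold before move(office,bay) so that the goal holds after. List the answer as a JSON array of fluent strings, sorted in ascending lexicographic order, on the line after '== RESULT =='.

Regress:
  G ∩ del = {}  (empty — regression defined)
  G \ add = {at(bay), open(d_bay_hall), open(d_office_bay)} \ {at(bay)} = {open(d_bay_hall), open(d_office_bay)}
  ∪ pre   = {open(d_bay_hall), open(d_office_bay)} ∪ {at(office), open(d_office_bay)}
          = {at(office), open(d_bay_hall), open(d_office_bay)}

== RESULT ==
["at(office)", "open(d_bay_hall)", "open(d_office_bay)"]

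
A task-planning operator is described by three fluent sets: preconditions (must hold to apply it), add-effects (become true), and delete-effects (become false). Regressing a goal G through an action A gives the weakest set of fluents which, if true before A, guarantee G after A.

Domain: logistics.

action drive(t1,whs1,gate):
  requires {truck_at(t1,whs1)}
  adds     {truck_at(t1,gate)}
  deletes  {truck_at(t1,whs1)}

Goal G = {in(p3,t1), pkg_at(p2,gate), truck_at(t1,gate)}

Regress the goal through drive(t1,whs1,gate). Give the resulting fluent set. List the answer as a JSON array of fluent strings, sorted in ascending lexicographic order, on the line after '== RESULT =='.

Compute (G \ add) ∪ pre:
  G ∩ del = {}  (empty — regression defined)
  G \ add = {in(p3,t1), pkg_at(p2,gate), truck_at(t1,gate)} \ {truck_at(t1,gate)} = {in(p3,t1), pkg_at(p2,gate)}
  ∪ pre   = {in(p3,t1), pkg_at(p2,gate)} ∪ {truck_at(t1,whs1)}
          = {in(p3,t1), pkg_at(p2,gate), truck_at(t1,whs1)}

== RESULT ==
["in(p3,t1)", "pkg_at(p2,gate)", "truck_at(t1,whs1)"]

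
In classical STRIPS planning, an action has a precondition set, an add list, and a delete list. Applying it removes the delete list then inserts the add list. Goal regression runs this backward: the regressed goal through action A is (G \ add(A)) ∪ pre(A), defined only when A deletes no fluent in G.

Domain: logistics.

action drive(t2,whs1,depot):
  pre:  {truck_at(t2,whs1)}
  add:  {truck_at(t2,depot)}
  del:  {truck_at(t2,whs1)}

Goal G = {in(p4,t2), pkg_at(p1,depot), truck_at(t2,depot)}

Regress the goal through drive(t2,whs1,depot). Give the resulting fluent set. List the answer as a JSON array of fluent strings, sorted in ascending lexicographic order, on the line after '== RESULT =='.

Regress:
  G ∩ del = {}  (empty — regression defined)
  G \ add = {in(p4,t2), pkg_at(p1,depot), truck_at(t2,depot)} \ {truck_at(t2,depot)} = {in(p4,t2), pkg_at(p1,depot)}
  ∪ pre   = {in(p4,t2), pkg_at(p1,depot)} ∪ {truck_at(t2,whs1)}
          = {in(p4,t2), pkg_at(p1,depot), truck_at(t2,whs1)}

== RESULT ==
["in(p4,t2)", "pkg_at(p1,depot)", "truck_at(t2,whs1)"]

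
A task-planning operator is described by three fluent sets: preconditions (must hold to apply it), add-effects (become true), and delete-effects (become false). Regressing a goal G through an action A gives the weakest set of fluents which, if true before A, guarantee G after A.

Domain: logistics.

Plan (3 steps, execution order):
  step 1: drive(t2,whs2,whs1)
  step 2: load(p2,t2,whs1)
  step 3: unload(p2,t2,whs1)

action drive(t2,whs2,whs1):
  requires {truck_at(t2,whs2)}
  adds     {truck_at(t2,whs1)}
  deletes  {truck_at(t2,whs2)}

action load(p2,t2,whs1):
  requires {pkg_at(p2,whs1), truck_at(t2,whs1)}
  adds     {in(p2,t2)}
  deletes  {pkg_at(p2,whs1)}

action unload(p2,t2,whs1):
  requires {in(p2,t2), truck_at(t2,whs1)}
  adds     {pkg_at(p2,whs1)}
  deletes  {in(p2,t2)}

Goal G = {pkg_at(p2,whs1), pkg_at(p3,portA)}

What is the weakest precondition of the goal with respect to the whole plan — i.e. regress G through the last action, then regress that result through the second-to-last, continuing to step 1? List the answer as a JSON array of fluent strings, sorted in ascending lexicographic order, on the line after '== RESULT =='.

Work backward from the goal:
  through step 3 (unload(p2,t2,whs1)): drop {pkg_at(p2,whs1)}, keep {pkg_at(p3,portA)}, require {in(p2,t2), truck_at(t2,whs1)}
    → {in(p2,t2), pkg_at(p3,portA), truck_at(t2,whs1)}
  through step 2 (load(p2,t2,whs1)): drop {in(p2,t2)}, keep {pkg_at(p3,portA), truck_at(t2,whs1)}, require {pkg_at(p2,whs1), truck_at(t2,whs1)}
    → {pkg_at(p2,whs1), pkg_at(p3,portA), truck_at(t2,whs1)}
  through step 1 (drive(t2,whs2,whs1)): drop {truck_at(t2,whs1)}, keep {pkg_at(p2,whs1), pkg_at(p3,portA)}, require {truck_at(t2,whs2)}
    → {pkg_at(p2,whs1), pkg_at(p3,portA), truck_at(t2,whs2)}

== RESULT ==
["pkg_at(p2,whs1)", "pkg_at(p3,portA)", "truck_at(t2,whs2)"]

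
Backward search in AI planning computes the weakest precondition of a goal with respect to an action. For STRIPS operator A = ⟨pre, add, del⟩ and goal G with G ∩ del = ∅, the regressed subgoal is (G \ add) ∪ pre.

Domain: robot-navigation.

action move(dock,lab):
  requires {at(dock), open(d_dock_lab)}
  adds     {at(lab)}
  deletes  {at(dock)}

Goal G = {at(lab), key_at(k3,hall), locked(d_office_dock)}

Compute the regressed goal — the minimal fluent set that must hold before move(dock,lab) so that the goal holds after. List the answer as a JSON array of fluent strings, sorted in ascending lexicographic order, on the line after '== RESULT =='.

Regress:
  G ∩ del = {}  (empty — regression defined)
  G \ add = {at(lab), key_at(k3,hall), locked(d_office_dock)} \ {at(lab)} = {key_at(k3,hall), locked(d_office_dock)}
  ∪ pre   = {key_at(k3,hall), locked(d_office_dock)} ∪ {at(dock), open(d_dock_lab)}
          = {at(dock), key_at(k3,hall), locked(d_office_dock), open(d_dock_lab)}

== RESULT ==
["at(dock)", "key_at(k3,hall)", "locked(d_office_dock)", "open(d_dock_lab)"]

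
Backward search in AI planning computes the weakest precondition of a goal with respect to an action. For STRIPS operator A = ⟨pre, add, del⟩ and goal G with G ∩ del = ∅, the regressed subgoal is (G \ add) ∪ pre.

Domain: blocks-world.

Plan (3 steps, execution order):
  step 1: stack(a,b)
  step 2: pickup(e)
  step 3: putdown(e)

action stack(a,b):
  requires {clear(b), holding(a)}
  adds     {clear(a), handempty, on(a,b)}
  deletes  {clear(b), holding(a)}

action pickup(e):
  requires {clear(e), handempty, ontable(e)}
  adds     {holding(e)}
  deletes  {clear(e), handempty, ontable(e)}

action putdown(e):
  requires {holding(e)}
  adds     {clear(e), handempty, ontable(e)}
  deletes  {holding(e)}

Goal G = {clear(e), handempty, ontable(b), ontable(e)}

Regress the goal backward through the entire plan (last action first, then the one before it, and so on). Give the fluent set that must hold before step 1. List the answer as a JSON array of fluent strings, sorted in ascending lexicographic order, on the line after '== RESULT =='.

Work backward from the goal:
  through step 3 (putdown(e)): drop {clear(e), handempty, ontable(e)}, keep {ontable(b)}, require {holding(e)}
    → {holding(e), ontable(b)}
  through step 2 (pickup(e)): drop {holding(e)}, keep {ontable(b)}, require {clear(e), handempty, ontable(e)}
    → {clear(e), handempty, ontable(b), ontable(e)}
  through step 1 (stack(a,b)): drop {handempty}, keep {clear(e), ontable(b), ontable(e)}, require {clear(b), holding(a)}
    → {clear(b), clear(e), holding(a), ontable(b), ontable(e)}

== RESULT ==
["clear(b)", "clear(e)", "holding(a)", "ontable(b)", "ontable(e)"]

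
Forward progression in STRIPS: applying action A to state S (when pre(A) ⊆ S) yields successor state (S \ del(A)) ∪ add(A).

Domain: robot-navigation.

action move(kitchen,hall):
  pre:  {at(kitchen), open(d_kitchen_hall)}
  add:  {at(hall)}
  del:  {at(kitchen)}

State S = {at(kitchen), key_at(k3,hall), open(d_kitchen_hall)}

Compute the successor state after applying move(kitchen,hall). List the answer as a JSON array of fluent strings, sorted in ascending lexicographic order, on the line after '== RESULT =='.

Progress:
  pre ⊆ S: {at(kitchen), open(d_kitchen_hall)} ⊆ S  — applicable
  S \ del = {key_at(k3,hall), open(d_kitchen_hall)}
  ∪ add   = {at(hall), key_at(k3,hall), open(d_kitchen_hall)}

== RESULT ==
["at(hall)", "key_at(k3,hall)", "open(d_kitchen_hall)"]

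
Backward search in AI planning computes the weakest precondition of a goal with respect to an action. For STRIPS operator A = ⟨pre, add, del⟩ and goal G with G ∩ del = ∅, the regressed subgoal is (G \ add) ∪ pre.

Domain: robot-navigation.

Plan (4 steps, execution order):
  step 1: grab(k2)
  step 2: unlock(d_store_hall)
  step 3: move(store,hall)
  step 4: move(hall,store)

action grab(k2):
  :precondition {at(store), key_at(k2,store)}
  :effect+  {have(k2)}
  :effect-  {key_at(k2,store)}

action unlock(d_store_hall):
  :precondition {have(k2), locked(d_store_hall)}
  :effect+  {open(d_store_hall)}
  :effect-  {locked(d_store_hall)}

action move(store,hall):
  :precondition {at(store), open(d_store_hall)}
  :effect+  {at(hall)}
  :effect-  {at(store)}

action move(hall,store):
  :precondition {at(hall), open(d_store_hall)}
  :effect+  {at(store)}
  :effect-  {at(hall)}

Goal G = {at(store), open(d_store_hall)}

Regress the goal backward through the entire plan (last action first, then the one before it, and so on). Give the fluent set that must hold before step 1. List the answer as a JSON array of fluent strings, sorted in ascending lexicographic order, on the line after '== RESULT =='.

Work backward from the goal:
  through step 4 (move(hall,store)): drop {at(store)}, keep {open(d_store_hall)}, require {at(hall), open(d_store_hall)}
    → {at(hall), open(d_store_hall)}
  through step 3 (move(store,hall)): drop {at(hall)}, keep {open(d_store_hall)}, require {at(store), open(d_store_hall)}
    → {at(store), open(d_store_hall)}
  through step 2 (unlock(d_store_hall)): drop {open(d_store_hall)}, keep {at(store)}, require {have(k2), locked(d_store_hall)}
    → {at(store), have(k2), locked(d_store_hall)}
  through step 1 (grab(k2)): drop {have(k2)}, keep {at(store), locked(d_store_hall)}, require {at(store), key_at(k2,store)}
    → {at(store), key_at(k2,store), locked(d_store_hall)}

== RESULT ==
["at(store)", "key_at(k2,store)", "locked(d_store_hall)"]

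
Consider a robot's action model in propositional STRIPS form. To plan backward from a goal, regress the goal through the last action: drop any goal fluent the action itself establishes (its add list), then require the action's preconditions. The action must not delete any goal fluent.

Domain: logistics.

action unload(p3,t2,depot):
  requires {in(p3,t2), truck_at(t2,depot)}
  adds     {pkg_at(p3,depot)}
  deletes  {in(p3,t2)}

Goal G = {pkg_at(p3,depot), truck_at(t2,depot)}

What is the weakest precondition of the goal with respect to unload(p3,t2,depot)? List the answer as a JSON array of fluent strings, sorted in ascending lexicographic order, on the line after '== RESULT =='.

Compute (G \ add) ∪ pre:
  G ∩ del = {}  (empty — regression defined)
  G \ add = {pkg_at(p3,depot), truck_at(t2,depot)} \ {pkg_at(p3,depot)} = {truck_at(t2,depot)}
  ∪ pre   = {truck_at(t2,depot)} ∪ {in(p3,t2), truck_at(t2,depot)}
          = {in(p3,t2), truck_at(t2,depot)}

== RESULT ==
["in(p3,t2)", "truck_at(t2,depot)"]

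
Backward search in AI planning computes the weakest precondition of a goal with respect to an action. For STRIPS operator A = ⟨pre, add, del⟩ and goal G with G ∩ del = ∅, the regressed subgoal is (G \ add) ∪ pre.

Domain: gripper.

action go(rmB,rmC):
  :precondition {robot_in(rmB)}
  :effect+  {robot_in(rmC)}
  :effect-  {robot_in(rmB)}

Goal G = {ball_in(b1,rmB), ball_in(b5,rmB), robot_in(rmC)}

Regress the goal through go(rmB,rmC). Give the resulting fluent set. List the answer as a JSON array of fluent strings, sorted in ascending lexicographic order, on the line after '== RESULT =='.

Compute (G \ add) ∪ pre:
  G ∩ del = {}  (empty — regression defined)
  G \ add = {ball_in(b1,rmB), ball_in(b5,rmB), robot_in(rmC)} \ {robot_in(rmC)} = {ball_in(b1,rmB), ball_in(b5,rmB)}
  ∪ pre   = {ball_in(b1,rmB), ball_in(b5,rmB)} ∪ {robot_in(rmB)}
          = {ball_in(b1,rmB), ball_in(b5,rmB), robot_in(rmB)}

== RESULT ==
["ball_in(b1,rmB)", "ball_in(b5,rmB)", "robot_in(rmB)"]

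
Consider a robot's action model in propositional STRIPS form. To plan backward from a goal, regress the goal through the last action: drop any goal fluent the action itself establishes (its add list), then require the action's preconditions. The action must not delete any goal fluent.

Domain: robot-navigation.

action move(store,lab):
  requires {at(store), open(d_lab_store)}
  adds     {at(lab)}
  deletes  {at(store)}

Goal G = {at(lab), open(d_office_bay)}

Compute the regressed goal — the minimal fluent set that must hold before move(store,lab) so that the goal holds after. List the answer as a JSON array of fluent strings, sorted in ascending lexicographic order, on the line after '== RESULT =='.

Compute (G \ add) ∪ pre:
  G ∩ del = {}  (empty — regression defined)
  G \ add = {at(lab), open(d_office_bay)} \ {at(lab)} = {open(d_office_bay)}
  ∪ pre   = {open(d_office_bay)} ∪ {at(store), open(d_lab_store)}
          = {at(store), open(d_lab_store), open(d_office_bay)}

== RESULT ==
["at(store)", "open(d_lab_store)", "open(d_office_bay)"]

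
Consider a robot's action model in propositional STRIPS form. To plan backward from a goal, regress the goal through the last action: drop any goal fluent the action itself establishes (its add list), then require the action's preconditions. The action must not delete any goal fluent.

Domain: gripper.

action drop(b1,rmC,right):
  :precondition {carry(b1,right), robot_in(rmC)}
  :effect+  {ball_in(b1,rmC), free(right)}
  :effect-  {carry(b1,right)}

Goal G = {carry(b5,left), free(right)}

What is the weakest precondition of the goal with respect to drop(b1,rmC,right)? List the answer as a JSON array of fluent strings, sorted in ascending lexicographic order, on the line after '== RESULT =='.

Regress:
  G ∩ del = {}  (empty — regression defined)
  G \ add = {carry(b5,left), free(right)} \ {ball_in(b1,rmC), free(right)} = {carry(b5,left)}
  ∪ pre   = {carry(b5,left)} ∪ {carry(b1,right), robot_in(rmC)}
          = {carry(b1,right), carry(b5,left), robot_in(rmC)}

== RESULT ==
["carry(b1,right)", "carry(b5,left)", "robot_in(rmC)"]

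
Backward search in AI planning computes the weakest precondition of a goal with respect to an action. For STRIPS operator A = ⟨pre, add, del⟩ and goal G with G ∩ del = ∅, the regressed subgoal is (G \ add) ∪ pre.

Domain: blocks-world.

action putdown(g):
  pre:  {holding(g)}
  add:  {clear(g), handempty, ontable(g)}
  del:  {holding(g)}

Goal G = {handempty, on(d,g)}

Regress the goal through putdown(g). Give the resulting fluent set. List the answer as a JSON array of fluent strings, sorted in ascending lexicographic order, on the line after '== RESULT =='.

Compute (G \ add) ∪ pre:
  G ∩ del = {}  (empty — regression defined)
  G \ add = {handempty, on(d,g)} \ {clear(g), handempty, ontable(g)} = {on(d,g)}
  ∪ pre   = {on(d,g)} ∪ {holding(g)}
          = {holding(g), on(d,g)}

== RESULT ==
["holding(g)", "on(d,g)"]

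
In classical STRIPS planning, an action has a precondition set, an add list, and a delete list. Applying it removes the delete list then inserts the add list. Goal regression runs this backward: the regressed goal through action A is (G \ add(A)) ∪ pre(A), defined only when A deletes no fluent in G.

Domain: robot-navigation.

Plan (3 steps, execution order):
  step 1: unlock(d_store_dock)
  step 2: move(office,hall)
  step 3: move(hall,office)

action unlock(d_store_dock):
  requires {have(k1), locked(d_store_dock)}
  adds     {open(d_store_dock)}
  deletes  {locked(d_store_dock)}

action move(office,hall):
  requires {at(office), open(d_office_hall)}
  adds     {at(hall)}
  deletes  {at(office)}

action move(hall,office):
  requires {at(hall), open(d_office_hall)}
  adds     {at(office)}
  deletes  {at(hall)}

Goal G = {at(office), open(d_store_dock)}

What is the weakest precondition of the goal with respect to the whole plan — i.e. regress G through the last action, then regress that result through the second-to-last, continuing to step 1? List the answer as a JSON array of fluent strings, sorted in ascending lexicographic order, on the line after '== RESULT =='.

Regress step by step:
  through step 3 (move(hall,office)): drop {at(office)}, keep {open(d_store_dock)}, require {at(hall), open(d_office_hall)}
    → {at(hall), open(d_office_hall), open(d_store_dock)}
  through step 2 (move(office,hall)): drop {at(hall)}, keep {open(d_office_hall), open(d_store_dock)}, require {at(office), open(d_office_hall)}
    → {at(office), open(d_office_hall), open(d_store_dock)}
  through step 1 (unlock(d_store_dock)): drop {open(d_store_dock)}, keep {at(office), open(d_office_hall)}, require {have(k1), locked(d_store_dock)}
    → {at(office), have(k1), locked(d_store_dock), open(d_office_hall)}

== RESULT ==
["at(office)", "have(k1)", "locked(d_store_dock)", "open(d_office_hall)"]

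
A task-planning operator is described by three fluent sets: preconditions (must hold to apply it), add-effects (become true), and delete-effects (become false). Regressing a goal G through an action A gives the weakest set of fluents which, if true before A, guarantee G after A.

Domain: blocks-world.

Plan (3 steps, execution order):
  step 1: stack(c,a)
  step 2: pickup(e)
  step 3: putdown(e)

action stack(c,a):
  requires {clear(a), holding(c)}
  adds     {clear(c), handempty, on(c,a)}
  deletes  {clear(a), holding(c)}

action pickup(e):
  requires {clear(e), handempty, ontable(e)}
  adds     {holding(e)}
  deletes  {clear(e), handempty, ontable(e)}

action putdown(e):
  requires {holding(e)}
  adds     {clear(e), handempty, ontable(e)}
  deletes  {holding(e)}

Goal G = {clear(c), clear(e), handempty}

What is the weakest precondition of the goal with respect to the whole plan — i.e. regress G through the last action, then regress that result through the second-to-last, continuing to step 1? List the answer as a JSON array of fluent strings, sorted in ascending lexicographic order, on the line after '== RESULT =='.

Work backward from the goal:
  through step 3 (putdown(e)): drop {clear(e), handempty}, keep {clear(c)}, require {holding(e)}
    → {clear(c), holding(e)}
  through step 2 (pickup(e)): drop {holding(e)}, keep {clear(c)}, require {clear(e), handempty, ontable(e)}
    → {clear(c), clear(e), handempty, ontable(e)}
  through step 1 (stack(c,a)): drop {clear(c), handempty}, keep {clear(e), ontable(e)}, require {clear(a), holding(c)}
    → {clear(a), clear(e), holding(c), ontable(e)}

== RESULT ==
["clear(a)", "clear(e)", "holding(c)", "ontable(e)"]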